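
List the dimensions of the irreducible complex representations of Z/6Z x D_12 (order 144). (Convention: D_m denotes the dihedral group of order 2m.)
Dimensions: 1, 1, 1, 1, 1, 1, 1, 1, 1, 1, 1, 1, 1, 1, 1, 1, 1, 1, 1, 1, 1, 1, 1, 1, 2, 2, 2, 2, 2, 2, 2, 2, 2, 2, 2, 2, 2, 2, 2, 2, 2, 2, 2, 2, 2, 2, 2, 2, 2, 2, 2, 2, 2, 2

Justification: There are 54 irreducibles (= number of conjugacy classes). Their dimensions d_i satisfy sum d_i^2 = |G| = 144: 1 + 1 + 1 + 1 + 1 + 1 + 1 + 1 + 1 + 1 + 1 + 1 + 1 + 1 + 1 + 1 + 1 + 1 + 1 + 1 + 1 + 1 + 1 + 1 + 4 + 4 + 4 + 4 + 4 + 4 + 4 + 4 + 4 + 4 + 4 + 4 + 4 + 4 + 4 + 4 + 4 + 4 + 4 + 4 + 4 + 4 + 4 + 4 + 4 + 4 + 4 + 4 + 4 + 4 = 144. (For the product with Z/6Z: each of the 6 1-dim characters of Z/6Z tensors with each irrep of D_12, giving 6 copies of each D_12-dimension.)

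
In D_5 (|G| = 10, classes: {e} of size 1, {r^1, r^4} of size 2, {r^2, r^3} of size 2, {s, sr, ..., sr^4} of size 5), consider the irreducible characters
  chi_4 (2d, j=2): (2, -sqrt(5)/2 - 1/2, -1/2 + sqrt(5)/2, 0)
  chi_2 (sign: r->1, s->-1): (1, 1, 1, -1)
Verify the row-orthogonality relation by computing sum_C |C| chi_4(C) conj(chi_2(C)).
Sum = 0; so <chi_4, chi_2> = 0 (distinct irreducibles are orthogonal).

Argument: Compute term by term over conjugacy classes (|C| * chi_4(C) * conj(chi_2(C))):
  1*(2)*conj(1) + 2*(-sqrt(5)/2 - 1/2)*conj(1) + 2*(-1/2 + sqrt(5)/2)*conj(1) + 5*(0)*conj(-1)
  = (2) + (-sqrt(5) - 1) + (-1 + sqrt(5)) + (0)
  = 0.
Dividing by |G| = 10 gives 0/10 = 0, matching the row-orthogonality relation <chi_4, chi_2> = [chi_4 = chi_2].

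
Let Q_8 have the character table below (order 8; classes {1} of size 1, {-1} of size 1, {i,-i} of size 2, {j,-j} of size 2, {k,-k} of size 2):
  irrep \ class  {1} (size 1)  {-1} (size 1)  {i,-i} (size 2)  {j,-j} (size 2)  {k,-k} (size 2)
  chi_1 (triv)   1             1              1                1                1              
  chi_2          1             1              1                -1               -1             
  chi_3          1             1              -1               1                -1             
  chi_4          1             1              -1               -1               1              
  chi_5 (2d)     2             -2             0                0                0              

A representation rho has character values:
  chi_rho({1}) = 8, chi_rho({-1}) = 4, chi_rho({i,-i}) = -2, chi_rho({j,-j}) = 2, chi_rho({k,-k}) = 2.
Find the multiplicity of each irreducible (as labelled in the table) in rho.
Multiplicities: chi_1: 2, chi_2: 0, chi_3: 2, chi_4: 2, chi_5: 1.

Justification: Use <chi_rho, chi> = (1/|G|) sum_C |C| * chi_rho(C) * conj(chi(C)) with |G| = 8 for each irreducible chi in the table:
  <chi_rho, chi_1> = (1/8)[1*(8)*conj(1) + 1*(4)*conj(1) + 2*(-2)*conj(1) + 2*(2)*conj(1) + 2*(2)*conj(1)]
      = (1/8)[(8) + (4) + (-4) + (4) + (4)] = 16/8 = 2
  <chi_rho, chi_2> = (1/8)[1*(8)*conj(1) + 1*(4)*conj(1) + 2*(-2)*conj(1) + 2*(2)*conj(-1) + 2*(2)*conj(-1)]
      = (1/8)[(8) + (4) + (-4) + (-4) + (-4)] = 0/8 = 0
  <chi_rho, chi_3> = (1/8)[1*(8)*conj(1) + 1*(4)*conj(1) + 2*(-2)*conj(-1) + 2*(2)*conj(1) + 2*(2)*conj(-1)]
      = (1/8)[(8) + (4) + (4) + (4) + (-4)] = 16/8 = 2
  <chi_rho, chi_4> = (1/8)[1*(8)*conj(1) + 1*(4)*conj(1) + 2*(-2)*conj(-1) + 2*(2)*conj(-1) + 2*(2)*conj(1)]
      = (1/8)[(8) + (4) + (4) + (-4) + (4)] = 16/8 = 2
  <chi_rho, chi_5> = (1/8)[1*(8)*conj(2) + 1*(4)*conj(-2) + 2*(-2)*conj(0) + 2*(2)*conj(0) + 2*(2)*conj(0)]
      = (1/8)[(16) + (-8) + (0) + (0) + (0)] = 8/8 = 1
Dimension check: dim(rho) = sum (mult * dim) = 2*1 + 0*1 + 2*1 + 2*1 + 1*2 = 8 = chi_rho(e) = 8.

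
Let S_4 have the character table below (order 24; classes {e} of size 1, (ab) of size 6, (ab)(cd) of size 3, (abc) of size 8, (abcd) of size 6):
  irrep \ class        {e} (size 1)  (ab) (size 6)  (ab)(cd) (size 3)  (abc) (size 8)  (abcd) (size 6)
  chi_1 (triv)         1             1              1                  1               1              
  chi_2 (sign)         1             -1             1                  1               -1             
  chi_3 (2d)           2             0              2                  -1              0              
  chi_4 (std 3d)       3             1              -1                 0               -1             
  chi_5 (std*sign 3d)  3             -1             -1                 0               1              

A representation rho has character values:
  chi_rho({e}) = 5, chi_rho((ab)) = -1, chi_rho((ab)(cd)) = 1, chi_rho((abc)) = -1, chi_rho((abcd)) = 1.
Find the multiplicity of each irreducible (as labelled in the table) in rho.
Multiplicities: chi_1: 0, chi_2: 0, chi_3: 1, chi_4: 0, chi_5: 1.

Details: Use <chi_rho, chi> = (1/|G|) sum_C |C| * chi_rho(C) * conj(chi(C)) with |G| = 24 for each irreducible chi in the table:
  <chi_rho, chi_1> = (1/24)[1*(5)*conj(1) + 6*(-1)*conj(1) + 3*(1)*conj(1) + 8*(-1)*conj(1) + 6*(1)*conj(1)]
      = (1/24)[(5) + (-6) + (3) + (-8) + (6)] = 0/24 = 0
  <chi_rho, chi_2> = (1/24)[1*(5)*conj(1) + 6*(-1)*conj(-1) + 3*(1)*conj(1) + 8*(-1)*conj(1) + 6*(1)*conj(-1)]
      = (1/24)[(5) + (6) + (3) + (-8) + (-6)] = 0/24 = 0
  <chi_rho, chi_3> = (1/24)[1*(5)*conj(2) + 6*(-1)*conj(0) + 3*(1)*conj(2) + 8*(-1)*conj(-1) + 6*(1)*conj(0)]
      = (1/24)[(10) + (0) + (6) + (8) + (0)] = 24/24 = 1
  <chi_rho, chi_4> = (1/24)[1*(5)*conj(3) + 6*(-1)*conj(1) + 3*(1)*conj(-1) + 8*(-1)*conj(0) + 6*(1)*conj(-1)]
      = (1/24)[(15) + (-6) + (-3) + (0) + (-6)] = 0/24 = 0
  <chi_rho, chi_5> = (1/24)[1*(5)*conj(3) + 6*(-1)*conj(-1) + 3*(1)*conj(-1) + 8*(-1)*conj(0) + 6*(1)*conj(1)]
      = (1/24)[(15) + (6) + (-3) + (0) + (6)] = 24/24 = 1
Dimension check: dim(rho) = sum (mult * dim) = 0*1 + 0*1 + 1*2 + 0*3 + 1*3 = 5 = chi_rho(e) = 5.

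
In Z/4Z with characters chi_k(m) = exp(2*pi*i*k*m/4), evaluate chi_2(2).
chi_2(2) = zeta_4^4 = 1

Solution. chi_2(2) = zeta_4^(2*2) = zeta_4^4. Since zeta_4^4 = 1, this equals zeta_4^0 = exp(2*pi*i*0/4) = 1.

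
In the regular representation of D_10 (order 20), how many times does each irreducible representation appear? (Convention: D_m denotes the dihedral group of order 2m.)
Each irreducible V_i of dimension d_i appears with multiplicity d_i, i.e. rho_reg = (direct sum over all irreducibles V_i) d_i V_i. The irreducible dimensions for D_10 are 1, 1, 1, 1, 2, 2, 2, 2: 4 irreducibles of dimension 1, each with multiplicity 1; 4 irreducibles of dimension 2, each with multiplicity 2. Total dimension 4*1*1 + 4*2*2 = 20 = |G|.

Justification: General theorem: in the regular representation of a finite group G, each irreducible appears with multiplicity equal to its dimension. Check: dim(rho_reg) = sum d_i^2 = 1 + 1 + 1 + 1 + 4 + 4 + 4 + 4 = 20 = |G|.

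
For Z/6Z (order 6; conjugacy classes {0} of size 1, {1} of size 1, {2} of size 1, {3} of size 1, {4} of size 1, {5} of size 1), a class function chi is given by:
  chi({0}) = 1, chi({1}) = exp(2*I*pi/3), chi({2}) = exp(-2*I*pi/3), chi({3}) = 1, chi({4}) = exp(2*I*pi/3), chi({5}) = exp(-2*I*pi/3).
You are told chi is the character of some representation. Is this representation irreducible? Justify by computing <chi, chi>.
Irreducible: <chi, chi> = 1.

Explanation: <chi, chi> = (1/|G|) sum_C |C| * |chi(C)|^2 = (1/6)[1*|1|^2 + 1*|exp(2*I*pi/3)|^2 + 1*|exp(-2*I*pi/3)|^2 + 1*|1|^2 + 1*|exp(2*I*pi/3)|^2 + 1*|exp(-2*I*pi/3)|^2]
  = (1/6)[(1) + (1) + (1) + (1) + (1) + (1)] = 6/6 = 1.
(Exp terms are combined using exp(i*s)*conj(exp(i*t)) = exp(i*(s-t)), and sums of them are collapsed using the identity that for every m > 1 the m distinct m-th roots of unity sum to 0, e.g. 1 + exp(2*I*pi/3) + exp(-2*I*pi/3) = 0.)
A character is irreducible iff <chi, chi> = 1, so this representation is irreducible.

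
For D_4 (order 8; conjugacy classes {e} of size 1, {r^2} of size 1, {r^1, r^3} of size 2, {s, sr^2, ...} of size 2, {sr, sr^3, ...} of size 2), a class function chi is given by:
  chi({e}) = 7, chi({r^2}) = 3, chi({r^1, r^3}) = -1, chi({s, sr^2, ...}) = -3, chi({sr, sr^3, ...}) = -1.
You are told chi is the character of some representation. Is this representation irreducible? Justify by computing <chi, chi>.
Not irreducible (reducible): <chi, chi> = 10 > 1.

Solution. <chi, chi> = (1/|G|) sum_C |C| * |chi(C)|^2 = (1/8)[1*|7|^2 + 1*|3|^2 + 2*|-1|^2 + 2*|-3|^2 + 2*|-1|^2]
  = (1/8)[(49) + (9) + (2) + (18) + (2)] = 80/8 = 10.
A character is irreducible iff <chi, chi> = 1, so this representation is reducible.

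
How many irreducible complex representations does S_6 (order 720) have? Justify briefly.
11

Solution. The number of irreducible complex representations of a finite group equals its number of conjugacy classes. Conjugacy classes in S_6 correspond to cycle types, i.e. partitions of 6; there are p(6) = 11 of them, so S_6 (order 720) has exactly 11 irreducible complex representations.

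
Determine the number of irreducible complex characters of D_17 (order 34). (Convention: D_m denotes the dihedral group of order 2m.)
10

The number of irreducible complex representations of a finite group equals its number of conjugacy classes. D_17 has 10 conjugacy classes ((n+3)/2 for n odd), so D_17 (order 34) has exactly 10 irreducible complex representations.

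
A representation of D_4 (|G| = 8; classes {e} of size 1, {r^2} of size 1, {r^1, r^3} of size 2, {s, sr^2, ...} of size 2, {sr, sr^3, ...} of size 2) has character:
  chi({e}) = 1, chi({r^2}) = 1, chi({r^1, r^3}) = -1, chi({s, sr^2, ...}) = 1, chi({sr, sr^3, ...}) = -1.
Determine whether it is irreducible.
Irreducible: <chi, chi> = 1.

Working: <chi, chi> = (1/|G|) sum_C |C| * |chi(C)|^2 = (1/8)[1*|1|^2 + 1*|1|^2 + 2*|-1|^2 + 2*|1|^2 + 2*|-1|^2]
  = (1/8)[(1) + (1) + (2) + (2) + (2)] = 8/8 = 1.
A character is irreducible iff <chi, chi> = 1, so this representation is irreducible.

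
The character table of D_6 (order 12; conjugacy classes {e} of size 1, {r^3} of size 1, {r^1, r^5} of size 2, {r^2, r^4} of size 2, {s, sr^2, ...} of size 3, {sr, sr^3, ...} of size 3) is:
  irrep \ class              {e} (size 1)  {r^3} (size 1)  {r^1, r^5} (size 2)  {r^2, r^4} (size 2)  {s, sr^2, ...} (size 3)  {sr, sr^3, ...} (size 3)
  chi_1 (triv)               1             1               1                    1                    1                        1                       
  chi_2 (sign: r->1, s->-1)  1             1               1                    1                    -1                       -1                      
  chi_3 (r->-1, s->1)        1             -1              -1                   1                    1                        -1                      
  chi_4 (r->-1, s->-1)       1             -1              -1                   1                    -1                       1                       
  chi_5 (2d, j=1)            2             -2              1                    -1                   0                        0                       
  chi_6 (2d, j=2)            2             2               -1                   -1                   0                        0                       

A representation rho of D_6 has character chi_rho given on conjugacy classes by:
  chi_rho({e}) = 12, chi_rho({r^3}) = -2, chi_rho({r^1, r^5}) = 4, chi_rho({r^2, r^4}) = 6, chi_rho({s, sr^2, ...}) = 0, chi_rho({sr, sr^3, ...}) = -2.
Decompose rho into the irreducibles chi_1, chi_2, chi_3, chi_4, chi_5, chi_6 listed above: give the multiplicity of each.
Multiplicities: chi_1: 2, chi_2: 3, chi_3: 2, chi_4: 1, chi_5: 2, chi_6: 0.

Justification: Use <chi_rho, chi> = (1/|G|) sum_C |C| * chi_rho(C) * conj(chi(C)) with |G| = 12 for each irreducible chi in the table:
  <chi_rho, chi_1> = (1/12)[1*(12)*conj(1) + 1*(-2)*conj(1) + 2*(4)*conj(1) + 2*(6)*conj(1) + 3*(0)*conj(1) + 3*(-2)*conj(1)]
      = (1/12)[(12) + (-2) + (8) + (12) + (0) + (-6)] = 24/12 = 2
  <chi_rho, chi_2> = (1/12)[1*(12)*conj(1) + 1*(-2)*conj(1) + 2*(4)*conj(1) + 2*(6)*conj(1) + 3*(0)*conj(-1) + 3*(-2)*conj(-1)]
      = (1/12)[(12) + (-2) + (8) + (12) + (0) + (6)] = 36/12 = 3
  <chi_rho, chi_3> = (1/12)[1*(12)*conj(1) + 1*(-2)*conj(-1) + 2*(4)*conj(-1) + 2*(6)*conj(1) + 3*(0)*conj(1) + 3*(-2)*conj(-1)]
      = (1/12)[(12) + (2) + (-8) + (12) + (0) + (6)] = 24/12 = 2
  <chi_rho, chi_4> = (1/12)[1*(12)*conj(1) + 1*(-2)*conj(-1) + 2*(4)*conj(-1) + 2*(6)*conj(1) + 3*(0)*conj(-1) + 3*(-2)*conj(1)]
      = (1/12)[(12) + (2) + (-8) + (12) + (0) + (-6)] = 12/12 = 1
  <chi_rho, chi_5> = (1/12)[1*(12)*conj(2) + 1*(-2)*conj(-2) + 2*(4)*conj(1) + 2*(6)*conj(-1) + 3*(0)*conj(0) + 3*(-2)*conj(0)]
      = (1/12)[(24) + (4) + (8) + (-12) + (0) + (0)] = 24/12 = 2
  <chi_rho, chi_6> = (1/12)[1*(12)*conj(2) + 1*(-2)*conj(2) + 2*(4)*conj(-1) + 2*(6)*conj(-1) + 3*(0)*conj(0) + 3*(-2)*conj(0)]
      = (1/12)[(24) + (-4) + (-8) + (-12) + (0) + (0)] = 0/12 = 0
Dimension check: dim(rho) = sum (mult * dim) = 2*1 + 3*1 + 2*1 + 1*1 + 2*2 + 0*2 = 12 = chi_rho(e) = 12.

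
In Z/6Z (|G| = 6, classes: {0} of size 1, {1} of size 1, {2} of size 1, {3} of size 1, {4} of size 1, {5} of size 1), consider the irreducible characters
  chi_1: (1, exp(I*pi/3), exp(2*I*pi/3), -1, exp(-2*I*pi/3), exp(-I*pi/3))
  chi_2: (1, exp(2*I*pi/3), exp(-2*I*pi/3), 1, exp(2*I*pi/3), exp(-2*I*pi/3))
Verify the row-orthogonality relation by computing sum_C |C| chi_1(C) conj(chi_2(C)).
Sum = 0; so <chi_1, chi_2> = 0 (distinct irreducibles are orthogonal).

Why: Compute term by term over conjugacy classes (|C| * chi_1(C) * conj(chi_2(C))):
  1*(1)*conj(1) + 1*(exp(I*pi/3))*conj(exp(2*I*pi/3)) + 1*(exp(2*I*pi/3))*conj(exp(-2*I*pi/3)) + 1*(-1)*conj(1) + 1*(exp(-2*I*pi/3))*conj(exp(2*I*pi/3)) + 1*(exp(-I*pi/3))*conj(exp(-2*I*pi/3))
  = (1) + (exp(-I*pi/3)) + (exp(-2*I*pi/3)) + (-1) + (exp(2*I*pi/3)) + (exp(I*pi/3))
  = 0.
(Exp terms are combined using exp(i*s)*conj(exp(i*t)) = exp(i*(s-t)), and sums of them are collapsed using the identity that for every m > 1 the m distinct m-th roots of unity sum to 0, e.g. 1 + exp(2*I*pi/3) + exp(-2*I*pi/3) = 0.)
Dividing by |G| = 6 gives 0/6 = 0, matching the row-orthogonality relation <chi_1, chi_2> = [chi_1 = chi_2].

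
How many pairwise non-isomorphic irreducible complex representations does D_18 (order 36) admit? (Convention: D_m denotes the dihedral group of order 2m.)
12

Solution. The number of irreducible complex representations of a finite group equals its number of conjugacy classes. D_18 has 12 conjugacy classes (n/2 + 3 for n even), so D_18 (order 36) has exactly 12 irreducible complex representations.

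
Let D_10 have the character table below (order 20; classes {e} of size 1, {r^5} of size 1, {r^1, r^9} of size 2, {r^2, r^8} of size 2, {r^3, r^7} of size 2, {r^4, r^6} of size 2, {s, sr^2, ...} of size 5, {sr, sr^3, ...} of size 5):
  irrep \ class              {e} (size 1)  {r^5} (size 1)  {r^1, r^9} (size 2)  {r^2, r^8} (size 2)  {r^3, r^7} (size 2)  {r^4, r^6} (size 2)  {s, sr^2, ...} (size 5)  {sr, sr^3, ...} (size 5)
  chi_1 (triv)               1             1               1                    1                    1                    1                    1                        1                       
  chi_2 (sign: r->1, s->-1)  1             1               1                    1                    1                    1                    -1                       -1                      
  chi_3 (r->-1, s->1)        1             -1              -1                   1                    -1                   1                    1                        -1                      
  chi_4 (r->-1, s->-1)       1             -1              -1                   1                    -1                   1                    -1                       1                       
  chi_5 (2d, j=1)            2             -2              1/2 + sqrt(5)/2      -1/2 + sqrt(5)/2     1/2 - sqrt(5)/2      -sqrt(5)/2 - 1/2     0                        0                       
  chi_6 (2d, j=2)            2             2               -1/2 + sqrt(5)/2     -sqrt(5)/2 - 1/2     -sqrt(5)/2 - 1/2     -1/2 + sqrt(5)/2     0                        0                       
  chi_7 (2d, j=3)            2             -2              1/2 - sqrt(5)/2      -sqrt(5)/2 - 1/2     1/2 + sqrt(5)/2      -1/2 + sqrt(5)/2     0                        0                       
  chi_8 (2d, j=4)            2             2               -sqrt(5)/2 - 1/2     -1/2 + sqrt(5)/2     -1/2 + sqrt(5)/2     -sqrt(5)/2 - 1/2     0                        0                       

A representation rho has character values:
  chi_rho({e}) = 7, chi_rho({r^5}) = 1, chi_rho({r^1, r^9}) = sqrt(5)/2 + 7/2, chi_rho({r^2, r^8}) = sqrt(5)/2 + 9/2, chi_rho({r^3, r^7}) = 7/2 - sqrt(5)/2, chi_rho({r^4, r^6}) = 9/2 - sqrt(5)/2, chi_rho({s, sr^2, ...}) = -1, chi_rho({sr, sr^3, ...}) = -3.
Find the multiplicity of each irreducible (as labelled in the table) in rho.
Multiplicities: chi_1: 1, chi_2: 3, chi_3: 1, chi_4: 0, chi_5: 1, chi_6: 0, chi_7: 0, chi_8: 0.

Proof sketch: Use <chi_rho, chi> = (1/|G|) sum_C |C| * chi_rho(C) * conj(chi(C)) with |G| = 20 for each irreducible chi in the table:
  <chi_rho, chi_1> = (1/20)[1*(7)*conj(1) + 1*(1)*conj(1) + 2*(sqrt(5)/2 + 7/2)*conj(1) + 2*(sqrt(5)/2 + 9/2)*conj(1) + 2*(7/2 - sqrt(5)/2)*conj(1) + 2*(9/2 - sqrt(5)/2)*conj(1) + 5*(-1)*conj(1) + 5*(-3)*conj(1)]
      = (1/20)[(7) + (1) + (sqrt(5) + 7) + (sqrt(5) + 9) + (7 - sqrt(5)) + (9 - sqrt(5)) + (-5) + (-15)] = 20/20 = 1
  <chi_rho, chi_2> = (1/20)[1*(7)*conj(1) + 1*(1)*conj(1) + 2*(sqrt(5)/2 + 7/2)*conj(1) + 2*(sqrt(5)/2 + 9/2)*conj(1) + 2*(7/2 - sqrt(5)/2)*conj(1) + 2*(9/2 - sqrt(5)/2)*conj(1) + 5*(-1)*conj(-1) + 5*(-3)*conj(-1)]
      = (1/20)[(7) + (1) + (sqrt(5) + 7) + (sqrt(5) + 9) + (7 - sqrt(5)) + (9 - sqrt(5)) + (5) + (15)] = 60/20 = 3
  <chi_rho, chi_3> = (1/20)[1*(7)*conj(1) + 1*(1)*conj(-1) + 2*(sqrt(5)/2 + 7/2)*conj(-1) + 2*(sqrt(5)/2 + 9/2)*conj(1) + 2*(7/2 - sqrt(5)/2)*conj(-1) + 2*(9/2 - sqrt(5)/2)*conj(1) + 5*(-1)*conj(1) + 5*(-3)*conj(-1)]
      = (1/20)[(7) + (-1) + (-7 - sqrt(5)) + (sqrt(5) + 9) + (-7 + sqrt(5)) + (9 - sqrt(5)) + (-5) + (15)] = 20/20 = 1
  <chi_rho, chi_4> = (1/20)[1*(7)*conj(1) + 1*(1)*conj(-1) + 2*(sqrt(5)/2 + 7/2)*conj(-1) + 2*(sqrt(5)/2 + 9/2)*conj(1) + 2*(7/2 - sqrt(5)/2)*conj(-1) + 2*(9/2 - sqrt(5)/2)*conj(1) + 5*(-1)*conj(-1) + 5*(-3)*conj(1)]
      = (1/20)[(7) + (-1) + (-7 - sqrt(5)) + (sqrt(5) + 9) + (-7 + sqrt(5)) + (9 - sqrt(5)) + (5) + (-15)] = 0/20 = 0
  <chi_rho, chi_5> = (1/20)[1*(7)*conj(2) + 1*(1)*conj(-2) + 2*(sqrt(5)/2 + 7/2)*conj(1/2 + sqrt(5)/2) + 2*(sqrt(5)/2 + 9/2)*conj(-1/2 + sqrt(5)/2) + 2*(7/2 - sqrt(5)/2)*conj(1/2 - sqrt(5)/2) + 2*(9/2 - sqrt(5)/2)*conj(-sqrt(5)/2 - 1/2) + 5*(-1)*conj(0) + 5*(-3)*conj(0)]
      = (1/20)[(14) + (-2) + (6 + 4*sqrt(5)) + (-2 + 4*sqrt(5)) + (6 - 4*sqrt(5)) + (-4*sqrt(5) - 2) + (0) + (0)] = 20/20 = 1
  <chi_rho, chi_6> = (1/20)[1*(7)*conj(2) + 1*(1)*conj(2) + 2*(sqrt(5)/2 + 7/2)*conj(-1/2 + sqrt(5)/2) + 2*(sqrt(5)/2 + 9/2)*conj(-sqrt(5)/2 - 1/2) + 2*(7/2 - sqrt(5)/2)*conj(-sqrt(5)/2 - 1/2) + 2*(9/2 - sqrt(5)/2)*conj(-1/2 + sqrt(5)/2) + 5*(-1)*conj(0) + 5*(-3)*conj(0)]
      = (1/20)[(14) + (2) + (-1 + 3*sqrt(5)) + (-5*sqrt(5) - 7) + (-3*sqrt(5) - 1) + (-7 + 5*sqrt(5)) + (0) + (0)] = 0/20 = 0
  <chi_rho, chi_7> = (1/20)[1*(7)*conj(2) + 1*(1)*conj(-2) + 2*(sqrt(5)/2 + 7/2)*conj(1/2 - sqrt(5)/2) + 2*(sqrt(5)/2 + 9/2)*conj(-sqrt(5)/2 - 1/2) + 2*(7/2 - sqrt(5)/2)*conj(1/2 + sqrt(5)/2) + 2*(9/2 - sqrt(5)/2)*conj(-1/2 + sqrt(5)/2) + 5*(-1)*conj(0) + 5*(-3)*conj(0)]
      = (1/20)[(14) + (-2) + (1 - 3*sqrt(5)) + (-5*sqrt(5) - 7) + (1 + 3*sqrt(5)) + (-7 + 5*sqrt(5)) + (0) + (0)] = 0/20 = 0
  <chi_rho, chi_8> = (1/20)[1*(7)*conj(2) + 1*(1)*conj(2) + 2*(sqrt(5)/2 + 7/2)*conj(-sqrt(5)/2 - 1/2) + 2*(sqrt(5)/2 + 9/2)*conj(-1/2 + sqrt(5)/2) + 2*(7/2 - sqrt(5)/2)*conj(-1/2 + sqrt(5)/2) + 2*(9/2 - sqrt(5)/2)*conj(-sqrt(5)/2 - 1/2) + 5*(-1)*conj(0) + 5*(-3)*conj(0)]
      = (1/20)[(14) + (2) + (-4*sqrt(5) - 6) + (-2 + 4*sqrt(5)) + (-6 + 4*sqrt(5)) + (-4*sqrt(5) - 2) + (0) + (0)] = 0/20 = 0
Dimension check: dim(rho) = sum (mult * dim) = 1*1 + 3*1 + 1*1 + 0*1 + 1*2 + 0*2 + 0*2 + 0*2 = 7 = chi_rho(e) = 7.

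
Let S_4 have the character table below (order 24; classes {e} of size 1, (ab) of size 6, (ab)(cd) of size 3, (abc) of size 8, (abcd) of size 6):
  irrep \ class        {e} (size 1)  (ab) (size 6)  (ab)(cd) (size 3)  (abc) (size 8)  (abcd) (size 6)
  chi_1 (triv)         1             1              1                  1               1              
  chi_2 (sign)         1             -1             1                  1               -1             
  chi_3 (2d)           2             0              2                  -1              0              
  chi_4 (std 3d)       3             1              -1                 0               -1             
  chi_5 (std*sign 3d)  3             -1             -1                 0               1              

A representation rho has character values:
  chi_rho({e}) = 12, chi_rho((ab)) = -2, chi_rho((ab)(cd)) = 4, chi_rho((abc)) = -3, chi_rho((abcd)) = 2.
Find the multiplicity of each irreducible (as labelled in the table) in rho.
Multiplicities: chi_1: 0, chi_2: 0, chi_3: 3, chi_4: 0, chi_5: 2.

Proof sketch: Use <chi_rho, chi> = (1/|G|) sum_C |C| * chi_rho(C) * conj(chi(C)) with |G| = 24 for each irreducible chi in the table:
  <chi_rho, chi_1> = (1/24)[1*(12)*conj(1) + 6*(-2)*conj(1) + 3*(4)*conj(1) + 8*(-3)*conj(1) + 6*(2)*conj(1)]
      = (1/24)[(12) + (-12) + (12) + (-24) + (12)] = 0/24 = 0
  <chi_rho, chi_2> = (1/24)[1*(12)*conj(1) + 6*(-2)*conj(-1) + 3*(4)*conj(1) + 8*(-3)*conj(1) + 6*(2)*conj(-1)]
      = (1/24)[(12) + (12) + (12) + (-24) + (-12)] = 0/24 = 0
  <chi_rho, chi_3> = (1/24)[1*(12)*conj(2) + 6*(-2)*conj(0) + 3*(4)*conj(2) + 8*(-3)*conj(-1) + 6*(2)*conj(0)]
      = (1/24)[(24) + (0) + (24) + (24) + (0)] = 72/24 = 3
  <chi_rho, chi_4> = (1/24)[1*(12)*conj(3) + 6*(-2)*conj(1) + 3*(4)*conj(-1) + 8*(-3)*conj(0) + 6*(2)*conj(-1)]
      = (1/24)[(36) + (-12) + (-12) + (0) + (-12)] = 0/24 = 0
  <chi_rho, chi_5> = (1/24)[1*(12)*conj(3) + 6*(-2)*conj(-1) + 3*(4)*conj(-1) + 8*(-3)*conj(0) + 6*(2)*conj(1)]
      = (1/24)[(36) + (12) + (-12) + (0) + (12)] = 48/24 = 2
Dimension check: dim(rho) = sum (mult * dim) = 0*1 + 0*1 + 3*2 + 0*3 + 2*3 = 12 = chi_rho(e) = 12.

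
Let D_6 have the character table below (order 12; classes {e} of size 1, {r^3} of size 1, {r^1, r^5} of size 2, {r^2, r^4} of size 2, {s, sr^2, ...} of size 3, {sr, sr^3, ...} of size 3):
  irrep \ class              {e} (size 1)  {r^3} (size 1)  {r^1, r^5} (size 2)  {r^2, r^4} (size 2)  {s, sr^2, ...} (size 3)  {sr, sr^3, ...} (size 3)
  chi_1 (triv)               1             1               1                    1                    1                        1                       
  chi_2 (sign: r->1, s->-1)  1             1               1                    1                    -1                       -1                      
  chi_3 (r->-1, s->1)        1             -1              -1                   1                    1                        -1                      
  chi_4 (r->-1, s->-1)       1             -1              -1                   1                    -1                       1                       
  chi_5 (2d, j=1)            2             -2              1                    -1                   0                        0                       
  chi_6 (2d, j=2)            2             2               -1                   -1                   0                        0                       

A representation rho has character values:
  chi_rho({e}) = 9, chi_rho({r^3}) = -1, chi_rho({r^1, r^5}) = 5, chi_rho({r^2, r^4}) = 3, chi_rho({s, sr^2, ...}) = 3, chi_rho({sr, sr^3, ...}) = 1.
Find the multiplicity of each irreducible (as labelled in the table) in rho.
Multiplicities: chi_1: 3, chi_2: 1, chi_3: 1, chi_4: 0, chi_5: 2, chi_6: 0.

Justification: Use <chi_rho, chi> = (1/|G|) sum_C |C| * chi_rho(C) * conj(chi(C)) with |G| = 12 for each irreducible chi in the table:
  <chi_rho, chi_1> = (1/12)[1*(9)*conj(1) + 1*(-1)*conj(1) + 2*(5)*conj(1) + 2*(3)*conj(1) + 3*(3)*conj(1) + 3*(1)*conj(1)]
      = (1/12)[(9) + (-1) + (10) + (6) + (9) + (3)] = 36/12 = 3
  <chi_rho, chi_2> = (1/12)[1*(9)*conj(1) + 1*(-1)*conj(1) + 2*(5)*conj(1) + 2*(3)*conj(1) + 3*(3)*conj(-1) + 3*(1)*conj(-1)]
      = (1/12)[(9) + (-1) + (10) + (6) + (-9) + (-3)] = 12/12 = 1
  <chi_rho, chi_3> = (1/12)[1*(9)*conj(1) + 1*(-1)*conj(-1) + 2*(5)*conj(-1) + 2*(3)*conj(1) + 3*(3)*conj(1) + 3*(1)*conj(-1)]
      = (1/12)[(9) + (1) + (-10) + (6) + (9) + (-3)] = 12/12 = 1
  <chi_rho, chi_4> = (1/12)[1*(9)*conj(1) + 1*(-1)*conj(-1) + 2*(5)*conj(-1) + 2*(3)*conj(1) + 3*(3)*conj(-1) + 3*(1)*conj(1)]
      = (1/12)[(9) + (1) + (-10) + (6) + (-9) + (3)] = 0/12 = 0
  <chi_rho, chi_5> = (1/12)[1*(9)*conj(2) + 1*(-1)*conj(-2) + 2*(5)*conj(1) + 2*(3)*conj(-1) + 3*(3)*conj(0) + 3*(1)*conj(0)]
      = (1/12)[(18) + (2) + (10) + (-6) + (0) + (0)] = 24/12 = 2
  <chi_rho, chi_6> = (1/12)[1*(9)*conj(2) + 1*(-1)*conj(2) + 2*(5)*conj(-1) + 2*(3)*conj(-1) + 3*(3)*conj(0) + 3*(1)*conj(0)]
      = (1/12)[(18) + (-2) + (-10) + (-6) + (0) + (0)] = 0/12 = 0
Dimension check: dim(rho) = sum (mult * dim) = 3*1 + 1*1 + 1*1 + 0*1 + 2*2 + 0*2 = 9 = chi_rho(e) = 9.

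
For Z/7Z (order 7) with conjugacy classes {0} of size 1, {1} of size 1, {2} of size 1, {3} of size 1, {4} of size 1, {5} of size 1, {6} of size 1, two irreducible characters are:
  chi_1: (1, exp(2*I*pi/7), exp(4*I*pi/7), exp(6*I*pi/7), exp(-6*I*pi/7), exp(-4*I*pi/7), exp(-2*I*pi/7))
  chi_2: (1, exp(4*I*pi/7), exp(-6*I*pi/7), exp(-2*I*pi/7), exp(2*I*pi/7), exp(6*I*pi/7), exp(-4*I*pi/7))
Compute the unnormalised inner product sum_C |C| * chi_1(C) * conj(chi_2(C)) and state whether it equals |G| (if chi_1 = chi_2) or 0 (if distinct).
Sum = 0; so <chi_1, chi_2> = 0 (distinct irreducibles are orthogonal).

Justification: Compute term by term over conjugacy classes (|C| * chi_1(C) * conj(chi_2(C))):
  1*(1)*conj(1) + 1*(exp(2*I*pi/7))*conj(exp(4*I*pi/7)) + 1*(exp(4*I*pi/7))*conj(exp(-6*I*pi/7)) + 1*(exp(6*I*pi/7))*conj(exp(-2*I*pi/7)) + 1*(exp(-6*I*pi/7))*conj(exp(2*I*pi/7)) + 1*(exp(-4*I*pi/7))*conj(exp(6*I*pi/7)) + 1*(exp(-2*I*pi/7))*conj(exp(-4*I*pi/7))
  = (1) + (exp(-2*I*pi/7)) + (exp(-4*I*pi/7)) + (exp(-6*I*pi/7)) + (exp(6*I*pi/7)) + (exp(4*I*pi/7)) + (exp(2*I*pi/7))
  = 0.
(Exp terms are combined using exp(i*s)*conj(exp(i*t)) = exp(i*(s-t)), and sums of them are collapsed using the identity that for every m > 1 the m distinct m-th roots of unity sum to 0, e.g. 1 + exp(2*I*pi/3) + exp(-2*I*pi/3) = 0.)
Dividing by |G| = 7 gives 0/7 = 0, matching the row-orthogonality relation <chi_1, chi_2> = [chi_1 = chi_2].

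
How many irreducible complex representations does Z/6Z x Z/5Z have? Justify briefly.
30

Details: The number of irreducible complex representations of a finite group equals its number of conjugacy classes. Z/6Z x Z/5Z is abelian of order 30, so every element is its own conjugacy class: 30 classes, so Z/6Z x Z/5Z (order 30) has exactly 30 irreducible complex representations.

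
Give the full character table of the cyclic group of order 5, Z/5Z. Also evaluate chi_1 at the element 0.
Character table of Z/5Z (irreps indexed chi_0,...,chi_4 with chi_k(m) = zeta_5^(k*m), zeta_5 = exp(2*pi*i/5)):
  irrep \ class  {0} (size 1)  {1} (size 1)    {2} (size 1)    {3} (size 1)    {4} (size 1)  
  chi_0          1             1               1               1               1             
  chi_1          1             exp(2*I*pi/5)   exp(4*I*pi/5)   exp(-4*I*pi/5)  exp(-2*I*pi/5)
  chi_2          1             exp(4*I*pi/5)   exp(-2*I*pi/5)  exp(2*I*pi/5)   exp(-4*I*pi/5)
  chi_3          1             exp(-4*I*pi/5)  exp(2*I*pi/5)   exp(-2*I*pi/5)  exp(4*I*pi/5) 
  chi_4          1             exp(-2*I*pi/5)  exp(-4*I*pi/5)  exp(4*I*pi/5)   exp(2*I*pi/5) 

Spot check: chi_1(0) = zeta_5^(1*0) = zeta_5^0 = 1.

Reasoning: Z/5Z is abelian, so all 5 irreducible complex representations are 1-dimensional. They are given by chi_k(m) = zeta_5^(k*m) for k = 0,...,4. Row orthogonality: sum_m chi_k(m) conj(chi_l(m)) = 5 * [k = l].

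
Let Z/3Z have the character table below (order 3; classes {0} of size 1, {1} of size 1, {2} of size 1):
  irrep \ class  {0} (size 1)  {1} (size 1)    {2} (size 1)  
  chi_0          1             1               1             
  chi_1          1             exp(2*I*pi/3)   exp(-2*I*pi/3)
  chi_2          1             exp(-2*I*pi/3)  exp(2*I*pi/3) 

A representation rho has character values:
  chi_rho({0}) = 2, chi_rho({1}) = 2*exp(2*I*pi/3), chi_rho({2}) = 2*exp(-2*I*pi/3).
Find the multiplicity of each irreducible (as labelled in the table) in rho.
Multiplicities: chi_0: 0, chi_1: 2, chi_2: 0.

Argument: Use <chi_rho, chi> = (1/|G|) sum_C |C| * chi_rho(C) * conj(chi(C)) with |G| = 3 for each irreducible chi in the table:
  <chi_rho, chi_0> = (1/3)[1*(2)*conj(1) + 1*(2*exp(2*I*pi/3))*conj(1) + 1*(2*exp(-2*I*pi/3))*conj(1)]
      = (1/3)[(2) + (2*exp(2*I*pi/3)) + (2*exp(-2*I*pi/3))] = 0/3 = 0
  <chi_rho, chi_1> = (1/3)[1*(2)*conj(1) + 1*(2*exp(2*I*pi/3))*conj(exp(2*I*pi/3)) + 1*(2*exp(-2*I*pi/3))*conj(exp(-2*I*pi/3))]
      = (1/3)[(2) + (2) + (2)] = 6/3 = 2
  <chi_rho, chi_2> = (1/3)[1*(2)*conj(1) + 1*(2*exp(2*I*pi/3))*conj(exp(-2*I*pi/3)) + 1*(2*exp(-2*I*pi/3))*conj(exp(2*I*pi/3))]
      = (1/3)[(2) + (2*exp(-2*I*pi/3)) + (2*exp(2*I*pi/3))] = 0/3 = 0
(Exp terms are combined using exp(i*s)*conj(exp(i*t)) = exp(i*(s-t)), and sums of them are collapsed using the identity that for every m > 1 the m distinct m-th roots of unity sum to 0, e.g. 1 + exp(2*I*pi/3) + exp(-2*I*pi/3) = 0.)
Dimension check: dim(rho) = sum (mult * dim) = 0*1 + 2*1 + 0*1 = 2 = chi_rho(e) = 2.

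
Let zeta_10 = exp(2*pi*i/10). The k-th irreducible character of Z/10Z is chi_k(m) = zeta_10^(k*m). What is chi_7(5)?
chi_7(5) = zeta_10^35 = -1

Working: chi_7(5) = zeta_10^(7*5) = zeta_10^35. Since zeta_10^10 = 1, this equals zeta_10^5 = exp(2*pi*i*5/10) = -1.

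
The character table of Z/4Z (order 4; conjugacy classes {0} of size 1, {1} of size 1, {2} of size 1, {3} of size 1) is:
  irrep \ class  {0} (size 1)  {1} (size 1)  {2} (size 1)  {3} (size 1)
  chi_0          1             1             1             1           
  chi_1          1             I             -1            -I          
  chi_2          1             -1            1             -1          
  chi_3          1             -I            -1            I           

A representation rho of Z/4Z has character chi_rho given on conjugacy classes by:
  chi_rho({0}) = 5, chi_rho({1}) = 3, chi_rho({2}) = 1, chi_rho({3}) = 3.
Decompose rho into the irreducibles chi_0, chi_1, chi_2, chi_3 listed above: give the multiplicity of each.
Multiplicities: chi_0: 3, chi_1: 1, chi_2: 0, chi_3: 1.

Proof sketch: Use <chi_rho, chi> = (1/|G|) sum_C |C| * chi_rho(C) * conj(chi(C)) with |G| = 4 for each irreducible chi in the table:
  <chi_rho, chi_0> = (1/4)[1*(5)*conj(1) + 1*(3)*conj(1) + 1*(1)*conj(1) + 1*(3)*conj(1)]
      = (1/4)[(5) + (3) + (1) + (3)] = 12/4 = 3
  <chi_rho, chi_1> = (1/4)[1*(5)*conj(1) + 1*(3)*conj(I) + 1*(1)*conj(-1) + 1*(3)*conj(-I)]
      = (1/4)[(5) + (-3*I) + (-1) + (3*I)] = 4/4 = 1
  <chi_rho, chi_2> = (1/4)[1*(5)*conj(1) + 1*(3)*conj(-1) + 1*(1)*conj(1) + 1*(3)*conj(-1)]
      = (1/4)[(5) + (-3) + (1) + (-3)] = 0/4 = 0
  <chi_rho, chi_3> = (1/4)[1*(5)*conj(1) + 1*(3)*conj(-I) + 1*(1)*conj(-1) + 1*(3)*conj(I)]
      = (1/4)[(5) + (3*I) + (-1) + (-3*I)] = 4/4 = 1
(Exp terms are combined using exp(i*s)*conj(exp(i*t)) = exp(i*(s-t)), and sums of them are collapsed using the identity that for every m > 1 the m distinct m-th roots of unity sum to 0, e.g. 1 + exp(2*I*pi/3) + exp(-2*I*pi/3) = 0.)
Dimension check: dim(rho) = sum (mult * dim) = 3*1 + 1*1 + 0*1 + 1*1 = 5 = chi_rho(e) = 5.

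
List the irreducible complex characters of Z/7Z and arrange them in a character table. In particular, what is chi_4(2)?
Character table of Z/7Z (irreps indexed chi_0,...,chi_6 with chi_k(m) = zeta_7^(k*m), zeta_7 = exp(2*pi*i/7)):
  irrep \ class  {0} (size 1)  {1} (size 1)    {2} (size 1)    {3} (size 1)    {4} (size 1)    {5} (size 1)    {6} (size 1)  
  chi_0          1             1               1               1               1               1               1             
  chi_1          1             exp(2*I*pi/7)   exp(4*I*pi/7)   exp(6*I*pi/7)   exp(-6*I*pi/7)  exp(-4*I*pi/7)  exp(-2*I*pi/7)
  chi_2          1             exp(4*I*pi/7)   exp(-6*I*pi/7)  exp(-2*I*pi/7)  exp(2*I*pi/7)   exp(6*I*pi/7)   exp(-4*I*pi/7)
  chi_3          1             exp(6*I*pi/7)   exp(-2*I*pi/7)  exp(4*I*pi/7)   exp(-4*I*pi/7)  exp(2*I*pi/7)   exp(-6*I*pi/7)
  chi_4          1             exp(-6*I*pi/7)  exp(2*I*pi/7)   exp(-4*I*pi/7)  exp(4*I*pi/7)   exp(-2*I*pi/7)  exp(6*I*pi/7) 
  chi_5          1             exp(-4*I*pi/7)  exp(6*I*pi/7)   exp(2*I*pi/7)   exp(-2*I*pi/7)  exp(-6*I*pi/7)  exp(4*I*pi/7) 
  chi_6          1             exp(-2*I*pi/7)  exp(-4*I*pi/7)  exp(-6*I*pi/7)  exp(6*I*pi/7)   exp(4*I*pi/7)   exp(2*I*pi/7) 

Spot check: chi_4(2) = zeta_7^(4*2) = zeta_7^8 = exp(2*I*pi/7).

Proof sketch: Z/7Z is abelian, so all 7 irreducible complex representations are 1-dimensional. They are given by chi_k(m) = zeta_7^(k*m) for k = 0,...,6. Row orthogonality: sum_m chi_k(m) conj(chi_l(m)) = 7 * [k = l].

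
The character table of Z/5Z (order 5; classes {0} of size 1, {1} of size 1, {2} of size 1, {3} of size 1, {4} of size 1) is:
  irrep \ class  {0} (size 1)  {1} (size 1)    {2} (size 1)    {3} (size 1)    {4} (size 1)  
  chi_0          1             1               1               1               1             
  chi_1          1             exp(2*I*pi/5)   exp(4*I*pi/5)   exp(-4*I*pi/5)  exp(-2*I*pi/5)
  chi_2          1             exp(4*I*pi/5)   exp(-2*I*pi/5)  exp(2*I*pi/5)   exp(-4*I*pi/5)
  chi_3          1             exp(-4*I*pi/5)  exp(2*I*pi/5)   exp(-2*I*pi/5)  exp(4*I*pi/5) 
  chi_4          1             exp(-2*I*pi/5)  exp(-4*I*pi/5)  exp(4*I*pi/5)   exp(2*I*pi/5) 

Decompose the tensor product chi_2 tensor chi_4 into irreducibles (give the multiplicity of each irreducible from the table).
chi_2 tensor chi_4 = chi_1 (all other irreducibles have multiplicity 0).

Solution. The character of a tensor product is the pointwise product (chi_2 * chi_4)(C) = chi_2(C) * chi_4(C):
  {0}: (1)*(1), {1}: (exp(4*I*pi/5))*(exp(-2*I*pi/5)), {2}: (exp(-2*I*pi/5))*(exp(-4*I*pi/5)), {3}: (exp(2*I*pi/5))*(exp(4*I*pi/5)), {4}: (exp(-4*I*pi/5))*(exp(2*I*pi/5))
so (chi_2 * chi_4) takes values
  {0} -> 1, {1} -> exp(2*I*pi/5), {2} -> exp(4*I*pi/5), {3} -> exp(-4*I*pi/5), {4} -> exp(-2*I*pi/5).
Now take the inner product of this character with each irreducible chi from the table, <chi_2*chi_4, chi> = (1/5) sum_C |C| (chi_2*chi_4)(C) conj(chi(C)):
  <chi_2*chi_4, chi_0> = (1/5)[1*(1)*conj(1) + 1*(exp(2*I*pi/5))*conj(1) + 1*(exp(4*I*pi/5))*conj(1) + 1*(exp(-4*I*pi/5))*conj(1) + 1*(exp(-2*I*pi/5))*conj(1)]
      = (1/5)[(1) + (exp(2*I*pi/5)) + (exp(4*I*pi/5)) + (exp(-4*I*pi/5)) + (exp(-2*I*pi/5))] = 0/5 = 0
  <chi_2*chi_4, chi_1> = (1/5)[1*(1)*conj(1) + 1*(exp(2*I*pi/5))*conj(exp(2*I*pi/5)) + 1*(exp(4*I*pi/5))*conj(exp(4*I*pi/5)) + 1*(exp(-4*I*pi/5))*conj(exp(-4*I*pi/5)) + 1*(exp(-2*I*pi/5))*conj(exp(-2*I*pi/5))]
      = (1/5)[(1) + (1) + (1) + (1) + (1)] = 5/5 = 1
  <chi_2*chi_4, chi_2> = (1/5)[1*(1)*conj(1) + 1*(exp(2*I*pi/5))*conj(exp(4*I*pi/5)) + 1*(exp(4*I*pi/5))*conj(exp(-2*I*pi/5)) + 1*(exp(-4*I*pi/5))*conj(exp(2*I*pi/5)) + 1*(exp(-2*I*pi/5))*conj(exp(-4*I*pi/5))]
      = (1/5)[(1) + (exp(-2*I*pi/5)) + (exp(-4*I*pi/5)) + (exp(4*I*pi/5)) + (exp(2*I*pi/5))] = 0/5 = 0
  <chi_2*chi_4, chi_3> = (1/5)[1*(1)*conj(1) + 1*(exp(2*I*pi/5))*conj(exp(-4*I*pi/5)) + 1*(exp(4*I*pi/5))*conj(exp(2*I*pi/5)) + 1*(exp(-4*I*pi/5))*conj(exp(-2*I*pi/5)) + 1*(exp(-2*I*pi/5))*conj(exp(4*I*pi/5))]
      = (1/5)[(1) + (exp(-4*I*pi/5)) + (exp(2*I*pi/5)) + (exp(-2*I*pi/5)) + (exp(4*I*pi/5))] = 0/5 = 0
  <chi_2*chi_4, chi_4> = (1/5)[1*(1)*conj(1) + 1*(exp(2*I*pi/5))*conj(exp(-2*I*pi/5)) + 1*(exp(4*I*pi/5))*conj(exp(-4*I*pi/5)) + 1*(exp(-4*I*pi/5))*conj(exp(4*I*pi/5)) + 1*(exp(-2*I*pi/5))*conj(exp(2*I*pi/5))]
      = (1/5)[(1) + (exp(4*I*pi/5)) + (exp(-2*I*pi/5)) + (exp(2*I*pi/5)) + (exp(-4*I*pi/5))] = 0/5 = 0
(Exp terms are combined using exp(i*s)*conj(exp(i*t)) = exp(i*(s-t)), and sums of them are collapsed using the identity that for every m > 1 the m distinct m-th roots of unity sum to 0, e.g. 1 + exp(2*I*pi/3) + exp(-2*I*pi/3) = 0.)
Hence the multiplicities are chi_1: 1. Dimension check: dim(chi_2)*dim(chi_4) = 1*1 = 1 and sum (mult * dim) = 1*1 = 1.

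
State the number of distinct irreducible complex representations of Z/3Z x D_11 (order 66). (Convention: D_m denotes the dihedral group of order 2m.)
21

Derivation: The number of irreducible complex representations of a finite group equals its number of conjugacy classes. For a direct product, #classes(G x H) = #classes(G) * #classes(H). Z/3Z has 3 classes (abelian), D_11 has 7 classes, so 3 * 7 = 21, so Z/3Z x D_11 (order 66) has exactly 21 irreducible complex representations.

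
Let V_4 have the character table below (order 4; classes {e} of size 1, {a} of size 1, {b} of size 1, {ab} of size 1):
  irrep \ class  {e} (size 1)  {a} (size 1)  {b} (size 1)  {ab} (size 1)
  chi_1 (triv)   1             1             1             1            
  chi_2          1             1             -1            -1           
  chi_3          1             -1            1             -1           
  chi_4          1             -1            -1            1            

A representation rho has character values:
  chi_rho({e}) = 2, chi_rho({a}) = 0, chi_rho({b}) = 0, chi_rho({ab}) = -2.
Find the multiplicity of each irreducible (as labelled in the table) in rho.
Multiplicities: chi_1: 0, chi_2: 1, chi_3: 1, chi_4: 0.

Argument: Use <chi_rho, chi> = (1/|G|) sum_C |C| * chi_rho(C) * conj(chi(C)) with |G| = 4 for each irreducible chi in the table:
  <chi_rho, chi_1> = (1/4)[1*(2)*conj(1) + 1*(0)*conj(1) + 1*(0)*conj(1) + 1*(-2)*conj(1)]
      = (1/4)[(2) + (0) + (0) + (-2)] = 0/4 = 0
  <chi_rho, chi_2> = (1/4)[1*(2)*conj(1) + 1*(0)*conj(1) + 1*(0)*conj(-1) + 1*(-2)*conj(-1)]
      = (1/4)[(2) + (0) + (0) + (2)] = 4/4 = 1
  <chi_rho, chi_3> = (1/4)[1*(2)*conj(1) + 1*(0)*conj(-1) + 1*(0)*conj(1) + 1*(-2)*conj(-1)]
      = (1/4)[(2) + (0) + (0) + (2)] = 4/4 = 1
  <chi_rho, chi_4> = (1/4)[1*(2)*conj(1) + 1*(0)*conj(-1) + 1*(0)*conj(-1) + 1*(-2)*conj(1)]
      = (1/4)[(2) + (0) + (0) + (-2)] = 0/4 = 0
Dimension check: dim(rho) = sum (mult * dim) = 0*1 + 1*1 + 1*1 + 0*1 = 2 = chi_rho(e) = 2.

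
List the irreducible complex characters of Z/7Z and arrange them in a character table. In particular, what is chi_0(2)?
Character table of Z/7Z (irreps indexed chi_0,...,chi_6 with chi_k(m) = zeta_7^(k*m), zeta_7 = exp(2*pi*i/7)):
  irrep \ class  {0} (size 1)  {1} (size 1)    {2} (size 1)    {3} (size 1)    {4} (size 1)    {5} (size 1)    {6} (size 1)  
  chi_0          1             1               1               1               1               1               1             
  chi_1          1             exp(2*I*pi/7)   exp(4*I*pi/7)   exp(6*I*pi/7)   exp(-6*I*pi/7)  exp(-4*I*pi/7)  exp(-2*I*pi/7)
  chi_2          1             exp(4*I*pi/7)   exp(-6*I*pi/7)  exp(-2*I*pi/7)  exp(2*I*pi/7)   exp(6*I*pi/7)   exp(-4*I*pi/7)
  chi_3          1             exp(6*I*pi/7)   exp(-2*I*pi/7)  exp(4*I*pi/7)   exp(-4*I*pi/7)  exp(2*I*pi/7)   exp(-6*I*pi/7)
  chi_4          1             exp(-6*I*pi/7)  exp(2*I*pi/7)   exp(-4*I*pi/7)  exp(4*I*pi/7)   exp(-2*I*pi/7)  exp(6*I*pi/7) 
  chi_5          1             exp(-4*I*pi/7)  exp(6*I*pi/7)   exp(2*I*pi/7)   exp(-2*I*pi/7)  exp(-6*I*pi/7)  exp(4*I*pi/7) 
  chi_6          1             exp(-2*I*pi/7)  exp(-4*I*pi/7)  exp(-6*I*pi/7)  exp(6*I*pi/7)   exp(4*I*pi/7)   exp(2*I*pi/7) 

Spot check: chi_0(2) = zeta_7^(0*2) = zeta_7^0 = 1.

Why: Z/7Z is abelian, so all 7 irreducible complex representations are 1-dimensional. They are given by chi_k(m) = zeta_7^(k*m) for k = 0,...,6. Row orthogonality: sum_m chi_k(m) conj(chi_l(m)) = 7 * [k = l].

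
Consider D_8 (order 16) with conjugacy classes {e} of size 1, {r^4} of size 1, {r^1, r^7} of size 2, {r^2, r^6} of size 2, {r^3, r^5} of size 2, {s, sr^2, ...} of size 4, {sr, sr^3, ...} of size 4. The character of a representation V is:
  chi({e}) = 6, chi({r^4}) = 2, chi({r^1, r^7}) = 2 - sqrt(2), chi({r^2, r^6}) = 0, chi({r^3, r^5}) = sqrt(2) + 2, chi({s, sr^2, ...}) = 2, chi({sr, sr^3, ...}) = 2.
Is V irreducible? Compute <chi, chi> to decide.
Not irreducible (reducible): <chi, chi> = 6 > 1.

Proof sketch: <chi, chi> = (1/|G|) sum_C |C| * |chi(C)|^2 = (1/16)[1*|6|^2 + 1*|2|^2 + 2*|2 - sqrt(2)|^2 + 2*|0|^2 + 2*|sqrt(2) + 2|^2 + 4*|2|^2 + 4*|2|^2]
  = (1/16)[(36) + (4) + (12 - 8*sqrt(2)) + (0) + (8*sqrt(2) + 12) + (16) + (16)] = 96/16 = 6.
A character is irreducible iff <chi, chi> = 1, so this representation is reducible.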